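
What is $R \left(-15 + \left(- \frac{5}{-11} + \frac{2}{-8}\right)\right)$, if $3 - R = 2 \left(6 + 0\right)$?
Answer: $\frac{5859}{44} \approx 133.16$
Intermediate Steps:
$R = -9$ ($R = 3 - 2 \left(6 + 0\right) = 3 - 2 \cdot 6 = 3 - 12 = -9$)
$R \left(-15 + \left(- \frac{5}{-11} + \frac{2}{-8}\right)\right) = - 9 \left(-15 + \left(- \frac{5}{-11} + \frac{2}{-8}\right)\right) = - 9 \left(-15 + \left(\left(-5\right) \left(- \frac{1}{11}\right) + 2 \left(- \frac{1}{8}\right)\right)\right) = - 9 \left(-15 + \left(\frac{5}{11} - \frac{1}{4}\right)\right) = - 9 \left(-15 + \frac{9}{44}\right) = \left(-9\right) \left(- \frac{651}{44}\right) = \frac{5859}{44}$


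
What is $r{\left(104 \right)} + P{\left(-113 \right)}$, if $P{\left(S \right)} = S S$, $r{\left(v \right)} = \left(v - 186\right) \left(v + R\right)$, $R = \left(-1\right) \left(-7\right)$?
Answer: $3667$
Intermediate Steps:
$R = 7$
$r{\left(v \right)} = \left(-186 + v\right) \left(7 + v\right)$ ($r{\left(v \right)} = \left(v - 186\right) \left(v + 7\right) = \left(-186 + v\right) \left(7 + v\right)$)
$P{\left(S \right)} = S^{2}$
$r{\left(104 \right)} + P{\left(-113 \right)} = \left(-1302 + 104^{2} - 18616\right) + \left(-113\right)^{2} = \left(-1302 + 10816 - 18616\right) + 12769 = -9102 + 12769 = 3667$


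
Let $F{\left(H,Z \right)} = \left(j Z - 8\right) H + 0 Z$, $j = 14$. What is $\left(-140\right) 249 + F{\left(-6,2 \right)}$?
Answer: $-34980$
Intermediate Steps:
$F{\left(H,Z \right)} = H \left(-8 + 14 Z\right)$ ($F{\left(H,Z \right)} = \left(14 Z - 8\right) H + 0 Z = \left(-8 + 14 Z\right) H + 0 = H \left(-8 + 14 Z\right) + 0 = H \left(-8 + 14 Z\right)$)
$\left(-140\right) 249 + F{\left(-6,2 \right)} = \left(-140\right) 249 + 2 \left(-6\right) \left(-4 + 7 \cdot 2\right) = -34860 + 2 \left(-6\right) \left(-4 + 14\right) = -34860 + 2 \left(-6\right) 10 = -34860 - 120 = -34980$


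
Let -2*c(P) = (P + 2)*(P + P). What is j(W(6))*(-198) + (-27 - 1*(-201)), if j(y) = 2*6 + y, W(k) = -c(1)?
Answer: -2796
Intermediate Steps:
c(P) = -P*(2 + P) (c(P) = -(P + 2)*(P + P)/2 = -(2 + P)*2*P/2 = -P*(2 + P))
W(k) = 3 (W(k) = -(-1)*(2 + 1) = -(-1)*3 = -1*(-3) = 3)
j(y) = 12 + y
j(W(6))*(-198) + (-27 - 1*(-201)) = (12 + 3)*(-198) + (-27 - 1*(-201)) = 15*(-198) + (-27 + 201) = -2970 + 174 = -2796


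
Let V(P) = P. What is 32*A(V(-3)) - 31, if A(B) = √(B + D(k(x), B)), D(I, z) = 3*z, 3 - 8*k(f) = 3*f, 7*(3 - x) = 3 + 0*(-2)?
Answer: -31 + 64*I*√3 ≈ -31.0 + 110.85*I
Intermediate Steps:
x = 18/7 (x = 3 - (3 + 0*(-2))/7 = 3 - (3 + 0)/7 = 3 - ⅐*3 = 3 - 3/7 = 18/7 ≈ 2.5714)
k(f) = 3/8 - 3*f/8
A(B) = 2*√B (A(B) = √(B + 3*B) = √(4*B) = 2*√B)
32*A(V(-3)) - 31 = 32*(2*√(-3)) - 31 = 32*(2*(I*√3)) - 31 = 32*(2*I*√3) - 31 = 64*I*√3 - 31 = -31 + 64*I*√3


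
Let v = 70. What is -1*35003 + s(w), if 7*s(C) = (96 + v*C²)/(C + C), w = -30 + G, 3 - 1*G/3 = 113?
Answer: -3864317/105 ≈ -36803.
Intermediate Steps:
G = -330 (G = 9 - 3*113 = 9 - 339 = -330)
w = -360 (w = -30 - 330 = -360)
s(C) = (96 + 70*C²)/(14*C) (s(C) = ((96 + 70*C²)/(C + C))/7 = ((96 + 70*C²)/((2*C)))/7 = ((96 + 70*C²)*(1/(2*C)))/7 = ((96 + 70*C²)/(2*C))/7 = (96 + 70*C²)/(14*C))
-1*35003 + s(w) = -1*35003 + (5*(-360) + (48/7)/(-360)) = -35003 + (-1800 + (48/7)*(-1/360)) = -35003 + (-1800 - 2/105) = -35003 - 189002/105 = -3864317/105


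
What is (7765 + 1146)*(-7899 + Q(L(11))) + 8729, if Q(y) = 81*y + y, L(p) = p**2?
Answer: 18035682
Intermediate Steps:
Q(y) = 82*y
(7765 + 1146)*(-7899 + Q(L(11))) + 8729 = (7765 + 1146)*(-7899 + 82*11**2) + 8729 = 8911*(-7899 + 82*121) + 8729 = 8911*(-7899 + 9922) + 8729 = 8911*2023 + 8729 = 18026953 + 8729 = 18035682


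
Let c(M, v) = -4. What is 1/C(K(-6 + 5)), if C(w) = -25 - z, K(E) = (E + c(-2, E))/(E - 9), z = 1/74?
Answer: -74/1851 ≈ -0.039978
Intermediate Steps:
z = 1/74 ≈ 0.013514
K(E) = (-4 + E)/(-9 + E) (K(E) = (E - 4)/(E - 9) = (-4 + E)/(-9 + E))
C(w) = -1851/74 (C(w) = -25 - 1*1/74 = -25 - 1/74 = -1851/74)
1/C(K(-6 + 5)) = 1/(-1851/74) = -74/1851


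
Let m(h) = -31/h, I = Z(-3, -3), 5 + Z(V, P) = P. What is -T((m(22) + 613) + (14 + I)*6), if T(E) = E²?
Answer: -202977009/484 ≈ -4.1937e+5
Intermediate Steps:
Z(V, P) = -5 + P
I = -8 (I = -5 - 3 = -8)
-T((m(22) + 613) + (14 + I)*6) = -((-31/22 + 613) + (14 - 8)*6)² = -((-31*1/22 + 613) + 6*6)² = -((-31/22 + 613) + 36)² = -(13455/22 + 36)² = -(14247/22)² = -1*202977009/484 = -202977009/484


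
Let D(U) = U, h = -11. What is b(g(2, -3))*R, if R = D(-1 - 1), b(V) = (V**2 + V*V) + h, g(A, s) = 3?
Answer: -14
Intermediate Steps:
b(V) = -11 + 2*V**2 (b(V) = (V**2 + V*V) - 11 = (V**2 + V**2) - 11 = 2*V**2 - 11 = -11 + 2*V**2)
R = -2 (R = -1 - 1 = -2)
b(g(2, -3))*R = (-11 + 2*3**2)*(-2) = (-11 + 2*9)*(-2) = (-11 + 18)*(-2) = 7*(-2) = -14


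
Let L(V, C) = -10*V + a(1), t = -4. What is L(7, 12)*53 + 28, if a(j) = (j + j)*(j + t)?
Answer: -4000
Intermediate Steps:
a(j) = 2*j*(-4 + j) (a(j) = (j + j)*(j - 4) = (2*j)*(-4 + j) = 2*j*(-4 + j))
L(V, C) = -6 - 10*V (L(V, C) = -10*V + 2*1*(-4 + 1) = -10*V + 2*1*(-3) = -10*V - 6 = -6 - 10*V)
L(7, 12)*53 + 28 = (-6 - 10*7)*53 + 28 = (-6 - 70)*53 + 28 = -76*53 + 28 = -4028 + 28 = -4000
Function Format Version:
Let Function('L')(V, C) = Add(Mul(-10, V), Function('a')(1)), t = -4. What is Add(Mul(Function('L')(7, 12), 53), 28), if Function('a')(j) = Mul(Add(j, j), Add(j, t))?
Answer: -4000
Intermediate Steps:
Function('a')(j) = Mul(2, j, Add(-4, j)) (Function('a')(j) = Mul(Add(j, j), Add(j, -4)) = Mul(Mul(2, j), Add(-4, j)) = Mul(2, j, Add(-4, j)))
Function('L')(V, C) = Add(-6, Mul(-10, V)) (Function('L')(V, C) = Add(Mul(-10, V), Mul(2, 1, Add(-4, 1))) = Add(Mul(-10, V), Mul(2, 1, -3)) = Add(Mul(-10, V), -6) = Add(-6, Mul(-10, V)))
Add(Mul(Function('L')(7, 12), 53), 28) = Add(Mul(Add(-6, Mul(-10, 7)), 53), 28) = Add(Mul(Add(-6, -70), 53), 28) = Add(Mul(-76, 53), 28) = Add(-4028, 28) = -4000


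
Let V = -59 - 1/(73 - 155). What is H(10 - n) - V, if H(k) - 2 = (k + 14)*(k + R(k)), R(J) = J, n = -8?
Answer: 99465/82 ≈ 1213.0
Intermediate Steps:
H(k) = 2 + 2*k*(14 + k) (H(k) = 2 + (k + 14)*(k + k) = 2 + (14 + k)*(2*k) = 2 + 2*k*(14 + k))
V = -4837/82 (V = -59 - 1/(-82) = -59 - 1*(-1/82) = -59 + 1/82 = -4837/82 ≈ -58.988)
H(10 - n) - V = (2 + 2*(10 - 1*(-8))² + 28*(10 - 1*(-8))) - 1*(-4837/82) = (2 + 2*(10 + 8)² + 28*(10 + 8)) + 4837/82 = (2 + 2*18² + 28*18) + 4837/82 = (2 + 2*324 + 504) + 4837/82 = (2 + 648 + 504) + 4837/82 = 1154 + 4837/82 = 99465/82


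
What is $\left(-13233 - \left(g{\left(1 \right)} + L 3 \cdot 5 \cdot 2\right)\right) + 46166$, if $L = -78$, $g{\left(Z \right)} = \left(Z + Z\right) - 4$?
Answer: $35275$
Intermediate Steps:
$g{\left(Z \right)} = -4 + 2 Z$ ($g{\left(Z \right)} = 2 Z - 4 = -4 + 2 Z$)
$\left(-13233 - \left(g{\left(1 \right)} + L 3 \cdot 5 \cdot 2\right)\right) + 46166 = \left(-13233 - \left(\left(-4 + 2 \cdot 1\right) - 78 \cdot 3 \cdot 5 \cdot 2\right)\right) + 46166 = \left(-13233 - \left(\left(-4 + 2\right) - 78 \cdot 15 \cdot 2\right)\right) + 46166 = \left(-13233 - \left(-2 - 2340\right)\right) + 46166 = \left(-13233 - -2342\right) + 46166 = \left(-13233 + 2342\right) + 46166 = -10891 + 46166 = 35275$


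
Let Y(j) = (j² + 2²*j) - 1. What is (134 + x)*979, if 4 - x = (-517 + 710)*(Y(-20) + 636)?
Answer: -180309283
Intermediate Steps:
Y(j) = -1 + j² + 4*j (Y(j) = (j² + 4*j) - 1 = -1 + j² + 4*j)
x = -184311 (x = 4 - (-517 + 710)*((-1 + (-20)² + 4*(-20)) + 636) = 4 - 193*((-1 + 400 - 80) + 636) = 4 - 193*(319 + 636) = 4 - 193*955 = 4 - 1*184315 = 4 - 184315 = -184311)
(134 + x)*979 = (134 - 184311)*979 = -184177*979 = -180309283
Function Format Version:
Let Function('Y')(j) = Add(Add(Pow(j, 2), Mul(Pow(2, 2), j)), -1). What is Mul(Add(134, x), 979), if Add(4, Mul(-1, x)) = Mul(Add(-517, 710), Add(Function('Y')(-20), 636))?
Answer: -180309283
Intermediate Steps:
Function('Y')(j) = Add(-1, Pow(j, 2), Mul(4, j)) (Function('Y')(j) = Add(Add(Pow(j, 2), Mul(4, j)), -1) = Add(-1, Pow(j, 2), Mul(4, j)))
x = -184311 (x = Add(4, Mul(-1, Mul(Add(-517, 710), Add(Add(-1, Pow(-20, 2), Mul(4, -20)), 636)))) = Add(4, Mul(-1, Mul(193, Add(Add(-1, 400, -80), 636)))) = Add(4, Mul(-1, Mul(193, Add(319, 636)))) = Add(4, Mul(-1, Mul(193, 955))) = Add(4, Mul(-1, 184315)) = Add(4, -184315) = -184311)
Mul(Add(134, x), 979) = Mul(Add(134, -184311), 979) = Mul(-184177, 979) = -180309283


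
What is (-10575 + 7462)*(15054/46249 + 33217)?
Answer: -4782402554831/46249 ≈ -1.0341e+8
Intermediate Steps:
(-10575 + 7462)*(15054/46249 + 33217) = -3113*(15054*(1/46249) + 33217) = -3113*(15054/46249 + 33217) = -3113*1536268087/46249 = -4782402554831/46249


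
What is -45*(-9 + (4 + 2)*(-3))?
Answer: 1215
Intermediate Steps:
-45*(-9 + (4 + 2)*(-3)) = -45*(-9 + 6*(-3)) = -45*(-9 - 18) = -45*(-27) = 1215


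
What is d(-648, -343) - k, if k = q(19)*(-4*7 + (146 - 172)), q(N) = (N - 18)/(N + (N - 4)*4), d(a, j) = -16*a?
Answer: 819126/79 ≈ 10369.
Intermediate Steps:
q(N) = (-18 + N)/(-16 + 5*N) (q(N) = (-18 + N)/(N + (-4 + N)*4) = (-18 + N)/(N + (-16 + 4*N)) = (-18 + N)/(-16 + 5*N))
k = -54/79 (k = ((-18 + 19)/(-16 + 5*19))*(-4*7 + (146 - 172)) = (1/(-16 + 95))*(-28 - 26) = (1/79)*(-54) = -54/79 ≈ -0.68354)
d(-648, -343) - k = -16*(-648) - 1*(-54/79) = 10368 + 54/79 = 819126/79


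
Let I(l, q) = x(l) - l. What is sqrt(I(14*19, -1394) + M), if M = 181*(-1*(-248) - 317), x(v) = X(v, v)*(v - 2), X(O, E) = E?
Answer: sqrt(57469) ≈ 239.73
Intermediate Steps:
x(v) = v*(-2 + v) (x(v) = v*(v - 2) = v*(-2 + v))
M = -12489 (M = 181*(248 - 317) = 181*(-69) = -12489)
I(l, q) = -l + l*(-2 + l) (I(l, q) = l*(-2 + l) - l = -l + l*(-2 + l))
sqrt(I(14*19, -1394) + M) = sqrt((14*19)*(-3 + 14*19) - 12489) = sqrt(266*(-3 + 266) - 12489) = sqrt(266*263 - 12489) = sqrt(69958 - 12489) = sqrt(57469)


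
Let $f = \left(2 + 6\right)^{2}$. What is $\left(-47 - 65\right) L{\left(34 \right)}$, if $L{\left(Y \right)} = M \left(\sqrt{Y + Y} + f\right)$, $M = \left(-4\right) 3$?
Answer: $86016 + 2688 \sqrt{17} \approx 97099.0$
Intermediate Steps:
$f = 64$ ($f = 8^{2} = 64$)
$M = -12$
$L{\left(Y \right)} = -768 - 12 \sqrt{2} \sqrt{Y}$ ($L{\left(Y \right)} = - 12 \left(\sqrt{Y + Y} + 64\right) = - 12 \left(\sqrt{2 Y} + 64\right) = - 12 \left(\sqrt{2} \sqrt{Y} + 64\right) = - 12 \left(64 + \sqrt{2} \sqrt{Y}\right) = -768 - 12 \sqrt{2} \sqrt{Y}$)
$\left(-47 - 65\right) L{\left(34 \right)} = \left(-47 - 65\right) \left(-768 - 12 \sqrt{2} \sqrt{34}\right) = - 112 \left(-768 - 24 \sqrt{17}\right) = 86016 + 2688 \sqrt{17}$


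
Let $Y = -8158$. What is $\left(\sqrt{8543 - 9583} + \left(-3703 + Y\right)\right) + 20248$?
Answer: $8387 + 4 i \sqrt{65} \approx 8387.0 + 32.249 i$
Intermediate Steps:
$\left(\sqrt{8543 - 9583} + \left(-3703 + Y\right)\right) + 20248 = \left(\sqrt{8543 - 9583} - 11861\right) + 20248 = \left(\sqrt{-1040} - 11861\right) + 20248 = \left(4 i \sqrt{65} - 11861\right) + 20248 = \left(-11861 + 4 i \sqrt{65}\right) + 20248 = 8387 + 4 i \sqrt{65}$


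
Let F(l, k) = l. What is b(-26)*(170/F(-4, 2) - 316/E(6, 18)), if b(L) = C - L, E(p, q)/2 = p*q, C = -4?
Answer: -26114/27 ≈ -967.19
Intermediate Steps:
E(p, q) = 2*p*q (E(p, q) = 2*(p*q) = 2*p*q)
b(L) = -4 - L
b(-26)*(170/F(-4, 2) - 316/E(6, 18)) = (-4 - 1*(-26))*(170/(-4) - 316/(2*6*18)) = (-4 + 26)*(170*(-¼) - 316/216) = 22*(-85/2 - 316*1/216) = 22*(-85/2 - 79/54) = 22*(-1187/27) = -26114/27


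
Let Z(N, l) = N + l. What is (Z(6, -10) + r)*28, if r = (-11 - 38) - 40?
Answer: -2604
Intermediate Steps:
r = -89 (r = -49 - 40 = -89)
(Z(6, -10) + r)*28 = ((6 - 10) - 89)*28 = (-4 - 89)*28 = -93*28 = -2604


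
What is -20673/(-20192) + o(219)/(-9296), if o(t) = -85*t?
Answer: 35503143/11731552 ≈ 3.0263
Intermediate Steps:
-20673/(-20192) + o(219)/(-9296) = -20673/(-20192) - 85*219/(-9296) = -20673*(-1/20192) - 18615*(-1/9296) = 20673/20192 + 18615/9296 = 35503143/11731552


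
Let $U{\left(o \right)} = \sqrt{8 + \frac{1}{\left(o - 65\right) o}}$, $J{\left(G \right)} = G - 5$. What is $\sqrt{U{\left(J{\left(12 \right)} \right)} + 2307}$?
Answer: $\frac{\sqrt{380276652 + 406 \sqrt{1318282}}}{406} \approx 48.061$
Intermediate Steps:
$J{\left(G \right)} = -5 + G$ ($J{\left(G \right)} = G - 5 = -5 + G$)
$U{\left(o \right)} = \sqrt{8 + \frac{1}{o \left(-65 + o\right)}}$ ($U{\left(o \right)} = \sqrt{8 + \frac{1}{\left(-65 + o\right) o}} = \sqrt{8 + \frac{1}{o \left(-65 + o\right)}}$)
$\sqrt{U{\left(J{\left(12 \right)} \right)} + 2307} = \sqrt{\sqrt{\frac{1 - 520 \left(-5 + 12\right) + 8 \left(-5 + 12\right)^{2}}{\left(-5 + 12\right) \left(-65 + \left(-5 + 12\right)\right)}} + 2307} = \sqrt{\sqrt{\frac{1 - 3640 + 8 \cdot 7^{2}}{7 \left(-65 + 7\right)}} + 2307} = \sqrt{\sqrt{\frac{1 - 3640 + 8 \cdot 49}{7 \left(-58\right)}} + 2307} = \sqrt{\sqrt{\frac{1}{7} \left(- \frac{1}{58}\right) \left(1 - 3640 + 392\right)} + 2307} = \sqrt{\sqrt{\frac{1}{7} \left(- \frac{1}{58}\right) \left(-3247\right)} + 2307} = \sqrt{\sqrt{\frac{3247}{406}} + 2307} = \sqrt{\frac{\sqrt{1318282}}{406} + 2307} = \sqrt{2307 + \frac{\sqrt{1318282}}{406}}$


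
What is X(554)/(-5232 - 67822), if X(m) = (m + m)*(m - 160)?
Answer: -218276/36527 ≈ -5.9757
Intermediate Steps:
X(m) = 2*m*(-160 + m) (X(m) = (2*m)*(-160 + m) = 2*m*(-160 + m))
X(554)/(-5232 - 67822) = (2*554*(-160 + 554))/(-5232 - 67822) = (2*554*394)/(-73054) = 436552*(-1/73054) = -218276/36527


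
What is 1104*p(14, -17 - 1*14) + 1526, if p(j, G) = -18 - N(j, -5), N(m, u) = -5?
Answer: -12826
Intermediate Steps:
p(j, G) = -13 (p(j, G) = -18 - 1*(-5) = -18 + 5 = -13)
1104*p(14, -17 - 1*14) + 1526 = 1104*(-13) + 1526 = -14352 + 1526 = -12826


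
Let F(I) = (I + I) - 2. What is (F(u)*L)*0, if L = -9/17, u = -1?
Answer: 0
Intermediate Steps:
L = -9/17 (L = -9*1/17 = -9/17 ≈ -0.52941)
F(I) = -2 + 2*I (F(I) = 2*I - 2 = -2 + 2*I)
(F(u)*L)*0 = ((-2 + 2*(-1))*(-9/17))*0 = ((-2 - 2)*(-9/17))*0 = -4*(-9/17)*0 = (36/17)*0 = 0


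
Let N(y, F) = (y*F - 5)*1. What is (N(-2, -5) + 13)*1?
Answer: 18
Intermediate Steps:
N(y, F) = -5 + F*y (N(y, F) = (F*y - 5)*1 = (-5 + F*y)*1 = -5 + F*y)
(N(-2, -5) + 13)*1 = ((-5 - 5*(-2)) + 13)*1 = ((-5 + 10) + 13)*1 = (5 + 13)*1 = 18*1 = 18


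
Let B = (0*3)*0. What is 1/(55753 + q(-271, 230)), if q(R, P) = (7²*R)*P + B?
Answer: -1/2998417 ≈ -3.3351e-7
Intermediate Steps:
B = 0 (B = 0*0 = 0)
q(R, P) = 49*P*R (q(R, P) = (7²*R)*P + 0 = (49*R)*P + 0 = 49*P*R + 0 = 49*P*R)
1/(55753 + q(-271, 230)) = 1/(55753 + 49*230*(-271)) = 1/(55753 - 3054170) = 1/(-2998417) = -1/2998417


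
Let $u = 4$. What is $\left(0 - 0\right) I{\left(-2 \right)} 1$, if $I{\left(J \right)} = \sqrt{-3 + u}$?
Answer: $0$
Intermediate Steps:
$I{\left(J \right)} = 1$ ($I{\left(J \right)} = \sqrt{-3 + 4} = \sqrt{1} = 1$)
$\left(0 - 0\right) I{\left(-2 \right)} 1 = \left(0 - 0\right) 1 \cdot 1 = \left(0 + 0\right) 1 \cdot 1 = 0 \cdot 1 \cdot 1 = 0 \cdot 1 = 0$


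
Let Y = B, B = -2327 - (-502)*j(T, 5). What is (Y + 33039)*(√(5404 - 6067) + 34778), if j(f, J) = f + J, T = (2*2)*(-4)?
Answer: 876057820 + 25190*I*√663 ≈ 8.7606e+8 + 6.4861e+5*I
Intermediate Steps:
T = -16 (T = 4*(-4) = -16)
j(f, J) = J + f
B = -7849 (B = -2327 - (-502)*(5 - 16) = -2327 - (-502)*(-11) = -2327 - 1*5522 = -2327 - 5522 = -7849)
Y = -7849
(Y + 33039)*(√(5404 - 6067) + 34778) = (-7849 + 33039)*(√(5404 - 6067) + 34778) = 25190*(√(-663) + 34778) = 25190*(I*√663 + 34778) = 25190*(34778 + I*√663) = 876057820 + 25190*I*√663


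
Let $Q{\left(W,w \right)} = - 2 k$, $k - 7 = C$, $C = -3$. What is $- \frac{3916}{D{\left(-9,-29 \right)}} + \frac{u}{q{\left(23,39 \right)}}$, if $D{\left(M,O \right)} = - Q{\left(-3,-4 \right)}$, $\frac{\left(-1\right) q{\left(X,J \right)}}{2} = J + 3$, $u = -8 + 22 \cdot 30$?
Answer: $- \frac{20885}{42} \approx -497.26$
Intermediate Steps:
$u = 652$ ($u = -8 + 660 = 652$)
$k = 4$ ($k = 7 - 3 = 4$)
$q{\left(X,J \right)} = -6 - 2 J$ ($q{\left(X,J \right)} = - 2 \left(J + 3\right) = - 2 \left(3 + J\right) = -6 - 2 J$)
$Q{\left(W,w \right)} = -8$ ($Q{\left(W,w \right)} = \left(-2\right) 4 = -8$)
$D{\left(M,O \right)} = 8$ ($D{\left(M,O \right)} = \left(-1\right) \left(-8\right) = 8$)
$- \frac{3916}{D{\left(-9,-29 \right)}} + \frac{u}{q{\left(23,39 \right)}} = - \frac{3916}{8} + \frac{652}{-6 - 78} = \left(-3916\right) \frac{1}{8} + \frac{652}{-6 - 78} = - \frac{979}{2} + \frac{652}{-84} = - \frac{979}{2} + 652 \left(- \frac{1}{84}\right) = - \frac{979}{2} - \frac{163}{21} = - \frac{20885}{42}$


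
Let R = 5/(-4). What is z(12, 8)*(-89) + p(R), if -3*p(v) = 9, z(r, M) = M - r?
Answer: 353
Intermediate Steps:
R = -5/4 (R = 5*(-¼) = -5/4 ≈ -1.2500)
p(v) = -3 (p(v) = -⅓*9 = -3)
z(12, 8)*(-89) + p(R) = (8 - 1*12)*(-89) - 3 = (8 - 12)*(-89) - 3 = -4*(-89) - 3 = 356 - 3 = 353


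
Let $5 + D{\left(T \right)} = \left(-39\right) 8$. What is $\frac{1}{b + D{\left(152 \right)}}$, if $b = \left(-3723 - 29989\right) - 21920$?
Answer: $- \frac{1}{55949} \approx -1.7873 \cdot 10^{-5}$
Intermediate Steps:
$D{\left(T \right)} = -317$ ($D{\left(T \right)} = -5 - 312 = -317$)
$b = -55632$ ($b = -33712 - 21920 = -55632$)
$\frac{1}{b + D{\left(152 \right)}} = \frac{1}{-55632 - 317} = \frac{1}{-55949} = - \frac{1}{55949}$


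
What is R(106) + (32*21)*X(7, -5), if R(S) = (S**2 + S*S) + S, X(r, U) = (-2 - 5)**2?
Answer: 55506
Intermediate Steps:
X(r, U) = 49 (X(r, U) = (-7)**2 = 49)
R(S) = S + 2*S**2 (R(S) = (S**2 + S**2) + S = 2*S**2 + S = S + 2*S**2)
R(106) + (32*21)*X(7, -5) = 106*(1 + 2*106) + (32*21)*49 = 106*(1 + 212) + 672*49 = 106*213 + 32928 = 22578 + 32928 = 55506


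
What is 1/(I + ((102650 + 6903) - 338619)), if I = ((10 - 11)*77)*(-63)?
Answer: -1/224215 ≈ -4.4600e-6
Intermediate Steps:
I = 4851 (I = -1*77*(-63) = -77*(-63) = 4851)
1/(I + ((102650 + 6903) - 338619)) = 1/(4851 + ((102650 + 6903) - 338619)) = 1/(4851 + (109553 - 338619)) = 1/(4851 - 229066) = 1/(-224215) = -1/224215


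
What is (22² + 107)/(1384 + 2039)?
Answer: 197/1141 ≈ 0.17266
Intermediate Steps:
(22² + 107)/(1384 + 2039) = (484 + 107)/3423 = 591*(1/3423) = 197/1141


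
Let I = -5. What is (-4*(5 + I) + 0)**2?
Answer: 0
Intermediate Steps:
(-4*(5 + I) + 0)**2 = (-4*(5 - 5) + 0)**2 = (-4*0 + 0)**2 = (0 + 0)**2 = 0**2 = 0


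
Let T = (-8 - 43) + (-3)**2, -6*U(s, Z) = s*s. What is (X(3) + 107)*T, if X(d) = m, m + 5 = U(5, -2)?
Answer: -4109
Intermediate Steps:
U(s, Z) = -s**2/6 (U(s, Z) = -s*s/6 = -s**2/6)
m = -55/6 (m = -5 - 1/6*5**2 = -5 - 1/6*25 = -5 - 25/6 = -55/6 ≈ -9.1667)
X(d) = -55/6
T = -42 (T = -51 + 9 = -42)
(X(3) + 107)*T = (-55/6 + 107)*(-42) = (587/6)*(-42) = -4109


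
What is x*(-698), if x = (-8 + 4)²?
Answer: -11168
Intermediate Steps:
x = 16 (x = (-4)² = 16)
x*(-698) = 16*(-698) = -11168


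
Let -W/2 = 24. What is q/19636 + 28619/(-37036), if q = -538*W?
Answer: 98613745/181809724 ≈ 0.54240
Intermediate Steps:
W = -48 (W = -2*24 = -48)
q = 25824 (q = -538*(-48) = 25824)
q/19636 + 28619/(-37036) = 25824/19636 + 28619/(-37036) = 25824*(1/19636) + 28619*(-1/37036) = 6456/4909 - 28619/37036 = 98613745/181809724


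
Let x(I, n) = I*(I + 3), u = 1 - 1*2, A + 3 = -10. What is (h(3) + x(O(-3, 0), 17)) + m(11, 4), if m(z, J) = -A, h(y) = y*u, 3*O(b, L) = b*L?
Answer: 10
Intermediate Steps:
O(b, L) = L*b/3 (O(b, L) = (b*L)/3 = (L*b)/3 = L*b/3)
A = -13 (A = -3 - 10 = -13)
u = -1 (u = 1 - 2 = -1)
x(I, n) = I*(3 + I)
h(y) = -y (h(y) = y*(-1) = -y)
m(z, J) = 13 (m(z, J) = -1*(-13) = 13)
(h(3) + x(O(-3, 0), 17)) + m(11, 4) = (-1*3 + ((1/3)*0*(-3))*(3 + (1/3)*0*(-3))) + 13 = (-3 + 0*(3 + 0)) + 13 = (-3 + 0*3) + 13 = (-3 + 0) + 13 = -3 + 13 = 10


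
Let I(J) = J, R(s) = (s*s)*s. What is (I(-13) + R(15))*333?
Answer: 1119546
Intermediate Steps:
R(s) = s³ (R(s) = s²*s = s³)
(I(-13) + R(15))*333 = (-13 + 15³)*333 = (-13 + 3375)*333 = 3362*333 = 1119546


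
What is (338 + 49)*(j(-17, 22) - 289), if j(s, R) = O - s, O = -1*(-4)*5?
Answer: -97524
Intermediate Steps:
O = 20 (O = 4*5 = 20)
j(s, R) = 20 - s
(338 + 49)*(j(-17, 22) - 289) = (338 + 49)*((20 - 1*(-17)) - 289) = 387*((20 + 17) - 289) = 387*(37 - 289) = 387*(-252) = -97524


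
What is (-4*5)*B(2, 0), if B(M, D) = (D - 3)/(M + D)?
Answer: 30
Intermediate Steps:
B(M, D) = (-3 + D)/(D + M)
(-4*5)*B(2, 0) = (-4*5)*((-3 + 0)/(0 + 2)) = -20*(-3)/2 = -10*(-3) = -20*(-3/2) = 30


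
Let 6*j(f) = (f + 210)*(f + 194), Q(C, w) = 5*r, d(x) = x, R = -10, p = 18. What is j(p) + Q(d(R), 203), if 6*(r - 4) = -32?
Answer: 24148/3 ≈ 8049.3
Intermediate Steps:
r = -4/3 (r = 4 + (⅙)*(-32) = 4 - 16/3 = -4/3 ≈ -1.3333)
Q(C, w) = -20/3 (Q(C, w) = 5*(-4/3) = -20/3)
j(f) = (194 + f)*(210 + f)/6 (j(f) = ((f + 210)*(f + 194))/6 = ((210 + f)*(194 + f))/6 = ((194 + f)*(210 + f))/6 = (194 + f)*(210 + f)/6)
j(p) + Q(d(R), 203) = (6790 + (⅙)*18² + (202/3)*18) - 20/3 = (6790 + (⅙)*324 + 1212) - 20/3 = (6790 + 54 + 1212) - 20/3 = 8056 - 20/3 = 24148/3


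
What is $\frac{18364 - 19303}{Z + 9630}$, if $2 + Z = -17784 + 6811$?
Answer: $\frac{939}{1345} \approx 0.69814$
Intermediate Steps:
$Z = -10975$ ($Z = -2 + \left(-17784 + 6811\right) = -2 - 10973 = -10975$)
$\frac{18364 - 19303}{Z + 9630} = \frac{18364 - 19303}{-10975 + 9630} = - \frac{939}{-1345} = \left(-939\right) \left(- \frac{1}{1345}\right) = \frac{939}{1345}$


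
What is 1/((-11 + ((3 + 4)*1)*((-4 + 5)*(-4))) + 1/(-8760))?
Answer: -8760/341641 ≈ -0.025641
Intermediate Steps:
1/((-11 + ((3 + 4)*1)*((-4 + 5)*(-4))) + 1/(-8760)) = 1/((-11 + (7*1)*(1*(-4))) - 1/8760) = 1/((-11 + 7*(-4)) - 1/8760) = 1/((-11 - 28) - 1/8760) = 1/(-39 - 1/8760) = 1/(-341641/8760) = -8760/341641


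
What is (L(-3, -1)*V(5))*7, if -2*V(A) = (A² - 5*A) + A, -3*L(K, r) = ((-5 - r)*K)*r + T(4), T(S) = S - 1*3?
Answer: -385/6 ≈ -64.167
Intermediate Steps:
T(S) = -3 + S (T(S) = S - 3 = -3 + S)
L(K, r) = -⅓ - K*r*(-5 - r)/3 (L(K, r) = -(((-5 - r)*K)*r + (-3 + 4))/3 = -((K*(-5 - r))*r + 1)/3 = -(K*r*(-5 - r) + 1)/3 = -(1 + K*r*(-5 - r))/3 = -⅓ - K*r*(-5 - r)/3)
V(A) = 2*A - A²/2 (V(A) = -((A² - 5*A) + A)/2 = -(A² - 4*A)/2 = 2*A - A²/2)
(L(-3, -1)*V(5))*7 = ((-⅓ + (⅓)*(-3)*(-1)² + (5/3)*(-3)*(-1))*((½)*5*(4 - 1*5)))*7 = ((-⅓ + (⅓)*(-3)*1 + 5)*((½)*5*(4 - 5)))*7 = ((-⅓ - 1 + 5)*((½)*5*(-1)))*7 = ((11/3)*(-5/2))*7 = -55/6*7 = -385/6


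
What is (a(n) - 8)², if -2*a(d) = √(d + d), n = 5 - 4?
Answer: (16 + √2)²/4 ≈ 75.814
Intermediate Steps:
n = 1
a(d) = -√2*√d/2 (a(d) = -√(d + d)/2 = -√2*√d/2)
(a(n) - 8)² = (-√2*√1/2 - 8)² = (-½*√2*1 - 8)² = (-√2/2 - 8)² = (-8 - √2/2)²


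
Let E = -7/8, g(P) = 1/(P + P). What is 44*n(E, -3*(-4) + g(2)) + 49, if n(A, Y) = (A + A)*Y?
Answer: -3577/4 ≈ -894.25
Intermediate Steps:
g(P) = 1/(2*P)
E = -7/8 (E = -7*1/8 = -7/8 ≈ -0.87500)
n(A, Y) = 2*A*Y (n(A, Y) = (2*A)*Y = 2*A*Y)
44*n(E, -3*(-4) + g(2)) + 49 = 44*(2*(-7/8)*(-3*(-4) + (1/2)/2)) + 49 = 44*(2*(-7/8)*(12 + (1/2)*(1/2))) + 49 = 44*(2*(-7/8)*(12 + 1/4)) + 49 = 44*(2*(-7/8)*(49/4)) + 49 = 44*(-343/16) + 49 = -3773/4 + 49 = -3577/4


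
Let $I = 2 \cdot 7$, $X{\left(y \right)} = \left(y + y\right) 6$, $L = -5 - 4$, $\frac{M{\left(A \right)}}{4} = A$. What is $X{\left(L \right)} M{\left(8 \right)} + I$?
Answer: $-3442$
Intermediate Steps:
$M{\left(A \right)} = 4 A$
$L = -9$
$X{\left(y \right)} = 12 y$ ($X{\left(y \right)} = 2 y 6 = 12 y$)
$I = 14$
$X{\left(L \right)} M{\left(8 \right)} + I = 12 \left(-9\right) 4 \cdot 8 + 14 = \left(-108\right) 32 + 14 = -3456 + 14 = -3442$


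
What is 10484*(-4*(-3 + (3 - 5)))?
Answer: 209680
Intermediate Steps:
10484*(-4*(-3 + (3 - 5))) = 10484*(-4*(-3 - 2)) = 10484*(-4*(-5)) = 10484*20 = 209680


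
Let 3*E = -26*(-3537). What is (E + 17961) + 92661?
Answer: 141276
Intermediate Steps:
E = 30654 (E = (-26*(-3537))/3 = (1/3)*91962 = 30654)
(E + 17961) + 92661 = (30654 + 17961) + 92661 = 48615 + 92661 = 141276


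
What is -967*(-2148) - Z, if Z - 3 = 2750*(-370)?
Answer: 3094613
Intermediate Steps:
Z = -1017497 (Z = 3 + 2750*(-370) = 3 - 1017500 = -1017497)
-967*(-2148) - Z = -967*(-2148) - 1*(-1017497) = 2077116 + 1017497 = 3094613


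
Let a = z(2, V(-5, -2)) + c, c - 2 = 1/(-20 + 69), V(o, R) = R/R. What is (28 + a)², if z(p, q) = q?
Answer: 2310400/2401 ≈ 962.27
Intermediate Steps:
V(o, R) = 1
c = 99/49 (c = 2 + 1/(-20 + 69) = 2 + 1/49 = 99/49 ≈ 2.0204)
a = 148/49 (a = 1 + 99/49 = 148/49 ≈ 3.0204)
(28 + a)² = (28 + 148/49)² = (1520/49)² = 2310400/2401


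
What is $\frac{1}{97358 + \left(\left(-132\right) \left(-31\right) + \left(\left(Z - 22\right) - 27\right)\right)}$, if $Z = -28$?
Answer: $\frac{1}{101373} \approx 9.8646 \cdot 10^{-6}$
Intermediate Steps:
$\frac{1}{97358 + \left(\left(-132\right) \left(-31\right) + \left(\left(Z - 22\right) - 27\right)\right)} = \frac{1}{97358 - -4015} = \frac{1}{97358 + \left(4092 - 77\right)} = \frac{1}{97358 + 4015} = \frac{1}{101373}$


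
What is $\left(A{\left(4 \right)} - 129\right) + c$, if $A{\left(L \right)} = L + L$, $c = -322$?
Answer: $-443$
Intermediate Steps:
$A{\left(L \right)} = 2 L$
$\left(A{\left(4 \right)} - 129\right) + c = \left(2 \cdot 4 - 129\right) - 322 = \left(8 - 129\right) - 322 = -121 - 322 = -443$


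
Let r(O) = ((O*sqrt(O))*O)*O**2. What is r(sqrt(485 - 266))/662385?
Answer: 15987*219**(1/4)/220795 ≈ 0.27854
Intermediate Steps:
r(O) = O**(9/2) (r(O) = (O**(3/2)*O)*O**2 = O**(5/2)*O**2 = O**(9/2))
r(sqrt(485 - 266))/662385 = (sqrt(485 - 266))**(9/2)/662385 = (sqrt(219))**(9/2)*(1/662385) = (47961*219**(1/4))*(1/662385) = 15987*219**(1/4)/220795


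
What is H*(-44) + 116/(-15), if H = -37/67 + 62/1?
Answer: -2724992/1005 ≈ -2711.4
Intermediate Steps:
H = 4117/67 (H = -37*1/67 + 62*1 = -37/67 + 62 = 4117/67 ≈ 61.448)
H*(-44) + 116/(-15) = (4117/67)*(-44) + 116/(-15) = -181148/67 + 116*(-1/15) = -181148/67 - 116/15 = -2724992/1005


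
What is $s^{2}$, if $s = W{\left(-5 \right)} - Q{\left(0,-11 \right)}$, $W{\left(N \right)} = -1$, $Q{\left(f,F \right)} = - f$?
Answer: $1$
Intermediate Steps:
$s = -1$ ($s = -1 - \left(-1\right) 0 = -1 - 0 = -1 + 0 = -1$)
$s^{2} = \left(-1\right)^{2} = 1$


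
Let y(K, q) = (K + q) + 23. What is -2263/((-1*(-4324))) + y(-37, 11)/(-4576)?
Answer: -2585629/4946656 ≈ -0.52270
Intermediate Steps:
y(K, q) = 23 + K + q
-2263/((-1*(-4324))) + y(-37, 11)/(-4576) = -2263/((-1*(-4324))) + (23 - 37 + 11)/(-4576) = -2263/4324 - 3*(-1/4576) = -2263*1/4324 + 3/4576 = -2263/4324 + 3/4576 = -2585629/4946656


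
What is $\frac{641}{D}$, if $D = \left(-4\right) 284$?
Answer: $- \frac{641}{1136} \approx -0.56426$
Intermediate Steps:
$D = -1136$
$\frac{641}{D} = \frac{641}{-1136} = 641 \left(- \frac{1}{1136}\right) = - \frac{641}{1136}$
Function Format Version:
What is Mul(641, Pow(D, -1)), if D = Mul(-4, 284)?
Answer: Rational(-641, 1136) ≈ -0.56426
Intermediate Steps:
D = -1136
Mul(641, Pow(D, -1)) = Mul(641, Pow(-1136, -1)) = Mul(641, Rational(-1, 1136)) = Rational(-641, 1136)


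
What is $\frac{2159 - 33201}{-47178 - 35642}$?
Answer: $\frac{15521}{41410} \approx 0.37481$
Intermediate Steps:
$\frac{2159 - 33201}{-47178 - 35642} = - \frac{31042}{-82820} = \left(-31042\right) \left(- \frac{1}{82820}\right) = \frac{15521}{41410}$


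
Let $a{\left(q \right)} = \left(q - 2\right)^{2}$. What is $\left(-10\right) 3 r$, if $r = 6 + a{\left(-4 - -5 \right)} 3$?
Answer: $-270$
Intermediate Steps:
$a{\left(q \right)} = \left(-2 + q\right)^{2}$
$r = 9$ ($r = 6 + \left(-2 - -1\right)^{2} \cdot 3 = 6 + \left(-2 + \left(-4 + 5\right)\right)^{2} \cdot 3 = 6 + \left(-2 + 1\right)^{2} \cdot 3 = 6 + \left(-1\right)^{2} \cdot 3 = 6 + 1 \cdot 3 = 6 + 3 = 9$)
$\left(-10\right) 3 r = \left(-10\right) 3 \cdot 9 = \left(-30\right) 9 = -270$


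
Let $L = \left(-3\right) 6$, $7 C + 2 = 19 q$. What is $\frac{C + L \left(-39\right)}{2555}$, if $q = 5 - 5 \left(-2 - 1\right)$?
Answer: $\frac{108}{365} \approx 0.29589$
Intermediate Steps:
$q = 20$ ($q = 5 - -15 = 5 + 15 = 20$)
$C = 54$ ($C = - \frac{2}{7} + \frac{19 \cdot 20}{7} = - \frac{2}{7} + \frac{1}{7} \cdot 380 = - \frac{2}{7} + \frac{380}{7} = 54$)
$L = -18$
$\frac{C + L \left(-39\right)}{2555} = \frac{54 - -702}{2555} = \left(54 + 702\right) \frac{1}{2555} = 756 \cdot \frac{1}{2555} = \frac{108}{365}$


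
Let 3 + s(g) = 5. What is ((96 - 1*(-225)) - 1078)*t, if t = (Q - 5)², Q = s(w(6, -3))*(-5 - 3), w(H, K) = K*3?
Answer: -333837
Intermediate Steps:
w(H, K) = 3*K
s(g) = 2 (s(g) = -3 + 5 = 2)
Q = -16 (Q = 2*(-5 - 3) = 2*(-8) = -16)
t = 441 (t = (-16 - 5)² = (-21)² = 441)
((96 - 1*(-225)) - 1078)*t = ((96 - 1*(-225)) - 1078)*441 = ((96 + 225) - 1078)*441 = (321 - 1078)*441 = -757*441 = -333837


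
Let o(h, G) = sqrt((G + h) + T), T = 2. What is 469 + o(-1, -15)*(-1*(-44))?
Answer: 469 + 44*I*sqrt(14) ≈ 469.0 + 164.63*I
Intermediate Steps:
o(h, G) = sqrt(2 + G + h) (o(h, G) = sqrt((G + h) + 2) = sqrt(2 + G + h))
469 + o(-1, -15)*(-1*(-44)) = 469 + sqrt(2 - 15 - 1)*(-1*(-44)) = 469 + sqrt(-14)*44 = 469 + (I*sqrt(14))*44 = 469 + 44*I*sqrt(14)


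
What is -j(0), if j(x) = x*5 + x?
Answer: 0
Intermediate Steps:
j(x) = 6*x (j(x) = 5*x + x = 6*x)
-j(0) = -6*0 = -1*0 = 0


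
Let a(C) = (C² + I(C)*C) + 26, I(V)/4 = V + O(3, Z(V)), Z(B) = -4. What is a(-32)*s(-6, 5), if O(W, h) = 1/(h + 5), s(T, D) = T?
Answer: -30108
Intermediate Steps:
O(W, h) = 1/(5 + h)
I(V) = 4 + 4*V (I(V) = 4*(V + 1/(5 - 4)) = 4*(V + 1/1) = 4*(V + 1) = 4*(1 + V) = 4 + 4*V)
a(C) = 26 + C² + C*(4 + 4*C) (a(C) = (C² + (4 + 4*C)*C) + 26 = (C² + C*(4 + 4*C)) + 26 = 26 + C² + C*(4 + 4*C))
a(-32)*s(-6, 5) = (26 + 4*(-32) + 5*(-32)²)*(-6) = (26 - 128 + 5*1024)*(-6) = (26 - 128 + 5120)*(-6) = 5018*(-6) = -30108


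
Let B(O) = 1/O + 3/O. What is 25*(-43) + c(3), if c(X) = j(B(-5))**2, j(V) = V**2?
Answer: -671619/625 ≈ -1074.6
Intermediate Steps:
B(O) = 4/O (B(O) = 1/O + 3/O = 4/O)
c(X) = 256/625 (c(X) = ((4/(-5))**2)**2 = ((4*(-1/5))**2)**2 = ((-4/5)**2)**2 = (16/25)**2 = 256/625)
25*(-43) + c(3) = 25*(-43) + 256/625 = -1075 + 256/625 = -671619/625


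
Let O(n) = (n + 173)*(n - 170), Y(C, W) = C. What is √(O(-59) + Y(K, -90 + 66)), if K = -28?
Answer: I*√26134 ≈ 161.66*I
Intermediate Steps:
O(n) = (-170 + n)*(173 + n) (O(n) = (173 + n)*(-170 + n) = (-170 + n)*(173 + n))
√(O(-59) + Y(K, -90 + 66)) = √((-29410 + (-59)² + 3*(-59)) - 28) = √((-29410 + 3481 - 177) - 28) = √(-26106 - 28) = √(-26134) = I*√26134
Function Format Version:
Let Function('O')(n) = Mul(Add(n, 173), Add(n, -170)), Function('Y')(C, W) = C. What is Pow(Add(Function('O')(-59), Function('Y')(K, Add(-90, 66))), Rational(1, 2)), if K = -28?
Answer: Mul(I, Pow(26134, Rational(1, 2))) ≈ Mul(161.66, I)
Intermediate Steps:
Function('O')(n) = Mul(Add(-170, n), Add(173, n)) (Function('O')(n) = Mul(Add(173, n), Add(-170, n)) = Mul(Add(-170, n), Add(173, n)))
Pow(Add(Function('O')(-59), Function('Y')(K, Add(-90, 66))), Rational(1, 2)) = Pow(Add(Add(-29410, Pow(-59, 2), Mul(3, -59)), -28), Rational(1, 2)) = Pow(Add(Add(-29410, 3481, -177), -28), Rational(1, 2)) = Pow(Add(-26106, -28), Rational(1, 2)) = Pow(-26134, Rational(1, 2)) = Mul(I, Pow(26134, Rational(1, 2)))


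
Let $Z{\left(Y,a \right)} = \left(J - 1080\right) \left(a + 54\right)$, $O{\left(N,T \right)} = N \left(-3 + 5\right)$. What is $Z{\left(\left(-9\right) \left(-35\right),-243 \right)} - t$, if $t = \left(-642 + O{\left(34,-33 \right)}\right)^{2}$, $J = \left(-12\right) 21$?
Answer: $-77728$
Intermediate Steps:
$O{\left(N,T \right)} = 2 N$ ($O{\left(N,T \right)} = N 2 = 2 N$)
$J = -252$
$Z{\left(Y,a \right)} = -71928 - 1332 a$ ($Z{\left(Y,a \right)} = \left(-252 - 1080\right) \left(a + 54\right) = - 1332 \left(54 + a\right) = -71928 - 1332 a$)
$t = 329476$ ($t = \left(-642 + 2 \cdot 34\right)^{2} = \left(-642 + 68\right)^{2} = \left(-574\right)^{2} = 329476$)
$Z{\left(\left(-9\right) \left(-35\right),-243 \right)} - t = \left(-71928 - -323676\right) - 329476 = \left(-71928 + 323676\right) - 329476 = 251748 - 329476 = -77728$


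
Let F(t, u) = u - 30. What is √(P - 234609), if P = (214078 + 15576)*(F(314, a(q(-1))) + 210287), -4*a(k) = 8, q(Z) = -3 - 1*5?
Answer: 3*√5365074129 ≈ 2.1974e+5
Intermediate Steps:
q(Z) = -8 (q(Z) = -3 - 5 = -8)
a(k) = -2 (a(k) = -¼*8 = -2)
F(t, u) = -30 + u
P = 48285901770 (P = (214078 + 15576)*((-30 - 2) + 210287) = 229654*(-32 + 210287) = 229654*210255 = 48285901770)
√(P - 234609) = √(48285901770 - 234609) = √48285667161 = 3*√5365074129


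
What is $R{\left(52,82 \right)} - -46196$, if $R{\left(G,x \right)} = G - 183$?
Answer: $46065$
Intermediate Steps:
$R{\left(G,x \right)} = -183 + G$
$R{\left(52,82 \right)} - -46196 = \left(-183 + 52\right) - -46196 = -131 + 46196 = 46065$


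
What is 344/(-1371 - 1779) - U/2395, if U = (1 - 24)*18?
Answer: 48022/754425 ≈ 0.063654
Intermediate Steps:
U = -414 (U = -23*18 = -414)
344/(-1371 - 1779) - U/2395 = 344/(-1371 - 1779) - (-414)/2395 = 344/(-3150) - (-414)/2395 = 344*(-1/3150) - 1*(-414/2395) = -172/1575 + 414/2395 = 48022/754425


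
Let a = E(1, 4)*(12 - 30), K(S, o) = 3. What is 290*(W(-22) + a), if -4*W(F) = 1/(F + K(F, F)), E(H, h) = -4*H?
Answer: 793585/38 ≈ 20884.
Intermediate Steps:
a = 72 (a = (-4*1)*(12 - 30) = -4*(-18) = 72)
W(F) = -1/(4*(3 + F)) (W(F) = -1/(4*(F + 3)) = -1/(4*(3 + F)))
290*(W(-22) + a) = 290*(-1/(12 + 4*(-22)) + 72) = 290*(-1/(12 - 88) + 72) = 290*(-1/(-76) + 72) = 290*(-1*(-1/76) + 72) = 290*(1/76 + 72) = 290*(5473/76) = 793585/38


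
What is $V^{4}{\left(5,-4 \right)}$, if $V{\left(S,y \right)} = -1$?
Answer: $1$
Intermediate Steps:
$V^{4}{\left(5,-4 \right)} = \left(-1\right)^{4} = 1$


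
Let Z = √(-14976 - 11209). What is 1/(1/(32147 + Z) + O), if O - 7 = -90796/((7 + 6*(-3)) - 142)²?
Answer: 1767666658889375289/5517509800624809029 + 547981281*I*√26185/5517509800624809029 ≈ 0.32037 + 1.6071e-8*I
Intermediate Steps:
O = 73067/23409 (O = 7 - 90796/((7 + 6*(-3)) - 142)² = 7 - 90796/((7 - 18) - 142)² = 7 - 90796/(-11 - 142)² = 7 - 90796/((-153)²) = 7 - 90796/23409 = 73067/23409 ≈ 3.1213)
Z = I*√26185 (Z = √(-26185) = I*√26185 ≈ 161.82*I)
1/(1/(32147 + Z) + O) = 1/(1/(32147 + I*√26185) + 73067/23409) = 1/(73067/23409 + 1/(32147 + I*√26185))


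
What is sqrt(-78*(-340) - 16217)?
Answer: sqrt(10303) ≈ 101.50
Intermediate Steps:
sqrt(-78*(-340) - 16217) = sqrt(26520 - 16217) = sqrt(10303)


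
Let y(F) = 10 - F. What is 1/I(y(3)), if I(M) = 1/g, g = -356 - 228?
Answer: -584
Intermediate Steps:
g = -584
I(M) = -1/584 (I(M) = 1/(-584) = -1/584)
1/I(y(3)) = 1/(-1/584) = -584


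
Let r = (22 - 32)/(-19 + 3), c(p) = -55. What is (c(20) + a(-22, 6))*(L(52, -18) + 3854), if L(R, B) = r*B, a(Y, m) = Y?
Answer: -1183567/4 ≈ -2.9589e+5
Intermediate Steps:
r = 5/8 (r = -10/(-16) = -10*(-1/16) = 5/8 ≈ 0.62500)
L(R, B) = 5*B/8
(c(20) + a(-22, 6))*(L(52, -18) + 3854) = (-55 - 22)*((5/8)*(-18) + 3854) = -77*(-45/4 + 3854) = -77*15371/4 = -1183567/4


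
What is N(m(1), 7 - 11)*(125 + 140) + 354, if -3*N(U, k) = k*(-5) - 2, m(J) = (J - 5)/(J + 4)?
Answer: -1236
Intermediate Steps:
m(J) = (-5 + J)/(4 + J)
N(U, k) = ⅔ + 5*k/3 (N(U, k) = -(k*(-5) - 2)/3 = -(-5*k - 2)/3 = -(-2 - 5*k)/3 = ⅔ + 5*k/3)
N(m(1), 7 - 11)*(125 + 140) + 354 = (⅔ + 5*(7 - 11)/3)*(125 + 140) + 354 = (⅔ + (5/3)*(-4))*265 + 354 = (⅔ - 20/3)*265 + 354 = -6*265 + 354 = -1590 + 354 = -1236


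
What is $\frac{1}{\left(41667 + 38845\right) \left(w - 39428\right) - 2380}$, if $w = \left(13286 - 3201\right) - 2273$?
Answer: $- \frac{1}{2545469772} \approx -3.9285 \cdot 10^{-10}$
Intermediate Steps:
$w = 7812$ ($w = 10085 - 2273 = 7812$)
$\frac{1}{\left(41667 + 38845\right) \left(w - 39428\right) - 2380} = \frac{1}{\left(41667 + 38845\right) \left(7812 - 39428\right) - 2380} = \frac{1}{80512 \left(-31616\right) - 2380} = \frac{1}{-2545467392 - 2380} = \frac{1}{-2545469772} = - \frac{1}{2545469772}$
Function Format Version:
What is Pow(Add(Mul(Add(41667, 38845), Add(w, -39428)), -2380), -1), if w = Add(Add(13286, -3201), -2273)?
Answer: Rational(-1, 2545469772) ≈ -3.9285e-10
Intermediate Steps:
w = 7812 (w = Add(10085, -2273) = 7812)
Pow(Add(Mul(Add(41667, 38845), Add(w, -39428)), -2380), -1) = Pow(Add(Mul(Add(41667, 38845), Add(7812, -39428)), -2380), -1) = Pow(Add(Mul(80512, -31616), -2380), -1) = Pow(Add(-2545467392, -2380), -1) = Pow(-2545469772, -1) = Rational(-1, 2545469772)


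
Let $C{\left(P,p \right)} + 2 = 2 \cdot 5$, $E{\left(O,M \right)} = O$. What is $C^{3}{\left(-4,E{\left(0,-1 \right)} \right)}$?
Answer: $512$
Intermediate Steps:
$C{\left(P,p \right)} = 8$ ($C{\left(P,p \right)} = -2 + 2 \cdot 5 = -2 + 10 = 8$)
$C^{3}{\left(-4,E{\left(0,-1 \right)} \right)} = 8^{3} = 512$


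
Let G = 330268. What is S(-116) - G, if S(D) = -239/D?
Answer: -38310849/116 ≈ -3.3027e+5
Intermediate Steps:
S(-116) - G = -239/(-116) - 1*330268 = -239*(-1/116) - 330268 = 239/116 - 330268 = -38310849/116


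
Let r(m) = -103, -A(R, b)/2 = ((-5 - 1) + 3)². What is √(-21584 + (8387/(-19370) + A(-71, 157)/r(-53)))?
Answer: I*√85915360961433510/1995110 ≈ 146.92*I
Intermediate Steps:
A(R, b) = -18 (A(R, b) = -2*((-5 - 1) + 3)² = -2*(-6 + 3)² = -2*(-3)² = -2*9 = -18)
√(-21584 + (8387/(-19370) + A(-71, 157)/r(-53))) = √(-21584 + (8387/(-19370) - 18/(-103))) = √(-21584 + (8387*(-1/19370) - 18*(-1/103))) = √(-21584 + (-8387/19370 + 18/103)) = √(-21584 - 515201/1995110) = √(-43062969441/1995110) = I*√85915360961433510/1995110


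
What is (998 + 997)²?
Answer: 3980025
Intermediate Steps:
(998 + 997)² = 1995² = 3980025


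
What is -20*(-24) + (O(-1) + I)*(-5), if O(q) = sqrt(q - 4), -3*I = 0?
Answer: 480 - 5*I*sqrt(5) ≈ 480.0 - 11.18*I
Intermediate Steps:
I = 0 (I = -1/3*0 = 0)
O(q) = sqrt(-4 + q)
-20*(-24) + (O(-1) + I)*(-5) = -20*(-24) + (sqrt(-4 - 1) + 0)*(-5) = 480 + (sqrt(-5) + 0)*(-5) = 480 + (I*sqrt(5) + 0)*(-5) = 480 + (I*sqrt(5))*(-5) = 480 - 5*I*sqrt(5)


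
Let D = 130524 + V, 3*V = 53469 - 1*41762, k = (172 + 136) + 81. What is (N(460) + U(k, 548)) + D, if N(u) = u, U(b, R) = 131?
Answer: 405052/3 ≈ 1.3502e+5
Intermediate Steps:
k = 389 (k = 308 + 81 = 389)
V = 11707/3 (V = (53469 - 1*41762)/3 = (53469 - 41762)/3 = (⅓)*11707 = 11707/3 ≈ 3902.3)
D = 403279/3 (D = 130524 + 11707/3 = 403279/3 ≈ 1.3443e+5)
(N(460) + U(k, 548)) + D = (460 + 131) + 403279/3 = 591 + 403279/3 = 405052/3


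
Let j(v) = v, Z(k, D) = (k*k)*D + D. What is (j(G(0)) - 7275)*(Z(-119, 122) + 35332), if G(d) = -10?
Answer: -12844154360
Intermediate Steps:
Z(k, D) = D + D*k² (Z(k, D) = k²*D + D = D*k² + D = D + D*k²)
(j(G(0)) - 7275)*(Z(-119, 122) + 35332) = (-10 - 7275)*(122*(1 + (-119)²) + 35332) = -7285*(122*(1 + 14161) + 35332) = -7285*(122*14162 + 35332) = -7285*(1727764 + 35332) = -7285*1763096 = -12844154360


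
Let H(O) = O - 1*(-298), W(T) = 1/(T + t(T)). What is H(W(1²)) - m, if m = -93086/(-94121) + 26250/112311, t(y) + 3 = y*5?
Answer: 348967087991/1174535959 ≈ 297.11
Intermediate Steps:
t(y) = -3 + 5*y (t(y) = -3 + y*5 = -3 + 5*y)
W(T) = 1/(-3 + 6*T) (W(T) = 1/(T + (-3 + 5*T)) = 1/(-3 + 6*T))
H(O) = 298 + O (H(O) = O + 298 = 298 + O)
m = 4308419332/3523607877 (m = -93086*(-1/94121) + 26250*(1/112311) = 93086/94121 + 8750/37437 = 4308419332/3523607877 ≈ 1.2227)
H(W(1²)) - m = (298 + 1/(3*(-1 + 2*1²))) - 1*4308419332/3523607877 = (298 + 1/(3*(-1 + 2*1))) - 4308419332/3523607877 = (298 + 1/(3*(-1 + 2))) - 4308419332/3523607877 = (298 + (⅓)/1) - 4308419332/3523607877 = (298 + (⅓)*1) - 4308419332/3523607877 = (298 + ⅓) - 4308419332/3523607877 = 895/3 - 4308419332/3523607877 = 348967087991/1174535959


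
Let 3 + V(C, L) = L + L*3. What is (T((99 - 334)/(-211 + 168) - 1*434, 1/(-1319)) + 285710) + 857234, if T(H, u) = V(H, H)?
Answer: 49072755/43 ≈ 1.1412e+6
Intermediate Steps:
V(C, L) = -3 + 4*L (V(C, L) = -3 + (L + L*3) = -3 + (L + 3*L) = -3 + 4*L)
T(H, u) = -3 + 4*H
(T((99 - 334)/(-211 + 168) - 1*434, 1/(-1319)) + 285710) + 857234 = ((-3 + 4*((99 - 334)/(-211 + 168) - 1*434)) + 285710) + 857234 = ((-3 + 4*(-235/(-43) - 434)) + 285710) + 857234 = ((-3 + 4*(-235*(-1/43) - 434)) + 285710) + 857234 = ((-3 + 4*(235/43 - 434)) + 285710) + 857234 = ((-3 + 4*(-18427/43)) + 285710) + 857234 = ((-3 - 73708/43) + 285710) + 857234 = (-73837/43 + 285710) + 857234 = 12211693/43 + 857234 = 49072755/43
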